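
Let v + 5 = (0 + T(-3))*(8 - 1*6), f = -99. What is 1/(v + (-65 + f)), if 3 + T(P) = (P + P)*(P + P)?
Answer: -1/103 ≈ -0.0097087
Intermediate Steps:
T(P) = -3 + 4*P² (T(P) = -3 + (P + P)*(P + P) = -3 + (2*P)*(2*P) = -3 + 4*P²)
v = 61 (v = -5 + (0 + (-3 + 4*(-3)²))*(8 - 1*6) = -5 + (0 + (-3 + 4*9))*(8 - 6) = -5 + (0 + (-3 + 36))*2 = -5 + (0 + 33)*2 = -5 + 33*2 = -5 + 66 = 61)
1/(v + (-65 + f)) = 1/(61 + (-65 - 99)) = 1/(61 - 164) = 1/(-103) = -1/103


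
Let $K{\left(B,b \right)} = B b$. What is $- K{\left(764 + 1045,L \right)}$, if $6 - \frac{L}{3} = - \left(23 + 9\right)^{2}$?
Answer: $-5589810$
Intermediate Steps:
$L = 3090$ ($L = 18 - 3 \left(- \left(23 + 9\right)^{2}\right) = 18 - 3 \left(- 32^{2}\right) = 18 - 3 \left(\left(-1\right) 1024\right) = 18 - -3072 = 18 + 3072 = 3090$)
$- K{\left(764 + 1045,L \right)} = - \left(764 + 1045\right) 3090 = - 1809 \cdot 3090 = \left(-1\right) 5589810 = -5589810$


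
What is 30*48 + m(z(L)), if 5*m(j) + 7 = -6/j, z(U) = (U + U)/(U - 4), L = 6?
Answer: 7192/5 ≈ 1438.4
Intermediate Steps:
z(U) = 2*U/(-4 + U) (z(U) = (2*U)/(-4 + U) = 2*U/(-4 + U))
m(j) = -7/5 - 6/(5*j) (m(j) = -7/5 + (-6/j)/5 = -7/5 - 6/(5*j))
30*48 + m(z(L)) = 30*48 + (-6 - 14*6/(-4 + 6))/(5*((2*6/(-4 + 6)))) = 1440 + (-6 - 14*6/2)/(5*((2*6/2))) = 1440 + (-6 - 14*6/2)/(5*((2*6*(½)))) = 1440 + (⅕)*(-6 - 7*6)/6 = 1440 + (⅕)*(⅙)*(-6 - 42) = 1440 + (⅕)*(⅙)*(-48) = 1440 - 8/5 = 7192/5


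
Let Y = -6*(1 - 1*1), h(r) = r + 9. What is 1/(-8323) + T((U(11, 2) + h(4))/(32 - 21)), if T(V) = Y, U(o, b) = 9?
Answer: -1/8323 ≈ -0.00012015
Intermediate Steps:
h(r) = 9 + r
Y = 0 (Y = -6*(1 - 1) = -6*0 = 0)
T(V) = 0
1/(-8323) + T((U(11, 2) + h(4))/(32 - 21)) = 1/(-8323) + 0 = -1/8323 + 0 = -1/8323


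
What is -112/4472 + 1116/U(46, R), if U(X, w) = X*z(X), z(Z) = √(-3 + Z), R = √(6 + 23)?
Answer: -14/559 + 558*√43/989 ≈ 3.6747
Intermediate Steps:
R = √29 ≈ 5.3852
U(X, w) = X*√(-3 + X)
-112/4472 + 1116/U(46, R) = -112/4472 + 1116/((46*√(-3 + 46))) = -112*1/4472 + 1116/((46*√43)) = -14/559 + 1116*(√43/1978) = -14/559 + 558*√43/989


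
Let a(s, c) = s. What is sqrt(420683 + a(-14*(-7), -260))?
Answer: sqrt(420781) ≈ 648.68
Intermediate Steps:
sqrt(420683 + a(-14*(-7), -260)) = sqrt(420683 - 14*(-7)) = sqrt(420683 + 98) = sqrt(420781)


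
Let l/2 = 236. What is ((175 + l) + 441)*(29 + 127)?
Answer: 169728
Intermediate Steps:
l = 472 (l = 2*236 = 472)
((175 + l) + 441)*(29 + 127) = ((175 + 472) + 441)*(29 + 127) = (647 + 441)*156 = 1088*156 = 169728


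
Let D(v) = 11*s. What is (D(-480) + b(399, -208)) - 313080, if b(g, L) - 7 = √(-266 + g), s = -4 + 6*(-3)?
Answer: -313315 + √133 ≈ -3.1330e+5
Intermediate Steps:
s = -22 (s = -4 - 18 = -22)
b(g, L) = 7 + √(-266 + g)
D(v) = -242 (D(v) = 11*(-22) = -242)
(D(-480) + b(399, -208)) - 313080 = (-242 + (7 + √(-266 + 399))) - 313080 = (-242 + (7 + √133)) - 313080 = (-235 + √133) - 313080 = -313315 + √133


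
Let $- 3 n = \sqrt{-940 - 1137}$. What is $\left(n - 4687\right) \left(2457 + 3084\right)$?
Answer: $-25970667 - 1847 i \sqrt{2077} \approx -2.5971 \cdot 10^{7} - 84175.0 i$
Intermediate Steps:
$n = - \frac{i \sqrt{2077}}{3}$ ($n = - \frac{\sqrt{-940 - 1137}}{3} = - \frac{\sqrt{-2077}}{3} = - \frac{i \sqrt{2077}}{3} \approx - 15.191 i$)
$\left(n - 4687\right) \left(2457 + 3084\right) = \left(- \frac{i \sqrt{2077}}{3} - 4687\right) \left(2457 + 3084\right) = \left(-4687 - \frac{i \sqrt{2077}}{3}\right) 5541 = -25970667 - 1847 i \sqrt{2077}$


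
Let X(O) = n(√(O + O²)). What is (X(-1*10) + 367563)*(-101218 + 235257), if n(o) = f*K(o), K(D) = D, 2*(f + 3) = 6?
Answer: 49267776957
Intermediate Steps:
f = 0 (f = -3 + (½)*6 = -3 + 3 = 0)
n(o) = 0 (n(o) = 0*o = 0)
X(O) = 0
(X(-1*10) + 367563)*(-101218 + 235257) = (0 + 367563)*(-101218 + 235257) = 367563*134039 = 49267776957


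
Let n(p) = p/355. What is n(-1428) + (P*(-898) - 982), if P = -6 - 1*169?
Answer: 55438212/355 ≈ 1.5616e+5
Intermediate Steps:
n(p) = p/355 (n(p) = p*(1/355) = p/355)
P = -175 (P = -6 - 169 = -175)
n(-1428) + (P*(-898) - 982) = (1/355)*(-1428) + (-175*(-898) - 982) = -1428/355 + (157150 - 982) = -1428/355 + 156168 = 55438212/355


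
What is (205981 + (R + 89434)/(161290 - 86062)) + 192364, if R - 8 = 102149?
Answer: 29966889251/75228 ≈ 3.9835e+5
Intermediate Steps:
R = 102157 (R = 8 + 102149 = 102157)
(205981 + (R + 89434)/(161290 - 86062)) + 192364 = (205981 + (102157 + 89434)/(161290 - 86062)) + 192364 = (205981 + 191591/75228) + 192364 = 15495730259/75228 + 192364 = 29966889251/75228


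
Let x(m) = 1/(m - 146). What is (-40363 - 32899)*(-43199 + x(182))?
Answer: 56967175853/18 ≈ 3.1648e+9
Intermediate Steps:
x(m) = 1/(-146 + m)
(-40363 - 32899)*(-43199 + x(182)) = (-40363 - 32899)*(-43199 + 1/(-146 + 182)) = -73262*(-43199 + 1/36) = -73262*(-1555163/36) = 56967175853/18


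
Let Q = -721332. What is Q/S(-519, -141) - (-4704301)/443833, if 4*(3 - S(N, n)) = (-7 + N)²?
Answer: 322764314261/15349076639 ≈ 21.028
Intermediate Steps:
S(N, n) = 3 - (-7 + N)²/4
Q/S(-519, -141) - (-4704301)/443833 = -721332/(3 - (-7 - 519)²/4) - (-4704301)/443833 = -721332/(3 - ¼*(-526)²) - (-4704301)/443833 = -721332/(3 - ¼*276676) - 1*(-4704301/443833) = -721332/(3 - 69169) + 4704301/443833 = -721332/(-69166) + 4704301/443833 = -721332*(-1/69166) + 4704301/443833 = 360666/34583 + 4704301/443833 = 322764314261/15349076639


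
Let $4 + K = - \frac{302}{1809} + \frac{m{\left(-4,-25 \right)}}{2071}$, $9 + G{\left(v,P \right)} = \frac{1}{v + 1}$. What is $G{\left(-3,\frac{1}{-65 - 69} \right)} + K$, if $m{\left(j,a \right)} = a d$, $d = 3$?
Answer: $- \frac{102676087}{7492878} \approx -13.703$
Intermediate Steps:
$m{\left(j,a \right)} = 3 a$ ($m{\left(j,a \right)} = a 3 = 3 a$)
$G{\left(v,P \right)} = -9 + \frac{1}{1 + v}$ ($G{\left(v,P \right)} = -9 + \frac{1}{v + 1} = -9 + \frac{1}{1 + v}$)
$K = - \frac{15746873}{3746439}$ ($K = -4 - \left(\frac{302}{1809} - \frac{3 \left(-25\right)}{2071}\right) = -4 - \frac{761117}{3746439} = - \frac{15746873}{3746439} \approx -4.2032$)
$G{\left(-3,\frac{1}{-65 - 69} \right)} + K = \frac{-8 - -27}{1 - 3} - \frac{15746873}{3746439} = \frac{-8 + 27}{-2} - \frac{15746873}{3746439} = \left(- \frac{1}{2}\right) 19 - \frac{15746873}{3746439} = - \frac{19}{2} - \frac{15746873}{3746439} = - \frac{102676087}{7492878}$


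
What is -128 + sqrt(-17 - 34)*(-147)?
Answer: -128 - 147*I*sqrt(51) ≈ -128.0 - 1049.8*I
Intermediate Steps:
-128 + sqrt(-17 - 34)*(-147) = -128 + sqrt(-51)*(-147) = -128 + (I*sqrt(51))*(-147) = -128 - 147*I*sqrt(51)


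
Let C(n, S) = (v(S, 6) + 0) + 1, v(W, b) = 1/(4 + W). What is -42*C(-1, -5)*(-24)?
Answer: 0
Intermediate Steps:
C(n, S) = 1 + 1/(4 + S) (C(n, S) = (1/(4 + S) + 0) + 1 = 1/(4 + S) + 1 = 1 + 1/(4 + S))
-42*C(-1, -5)*(-24) = -42*(5 - 5)/(4 - 5)*(-24) = -42*0/(-1)*(-24) = -(-42)*0*(-24) = -42*0*(-24) = 0*(-24) = 0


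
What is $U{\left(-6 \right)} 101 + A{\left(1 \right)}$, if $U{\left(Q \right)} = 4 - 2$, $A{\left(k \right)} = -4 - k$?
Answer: $197$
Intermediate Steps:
$U{\left(Q \right)} = 2$ ($U{\left(Q \right)} = 4 - 2 = 2$)
$U{\left(-6 \right)} 101 + A{\left(1 \right)} = 2 \cdot 101 - 5 = 202 - 5 = 197$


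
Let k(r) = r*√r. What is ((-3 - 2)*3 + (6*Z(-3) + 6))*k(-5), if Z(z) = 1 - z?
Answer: -75*I*√5 ≈ -167.71*I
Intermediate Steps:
k(r) = r^(3/2)
((-3 - 2)*3 + (6*Z(-3) + 6))*k(-5) = ((-3 - 2)*3 + (6*(1 - 1*(-3)) + 6))*(-5)^(3/2) = (-5*3 + (6*(1 + 3) + 6))*(-5*I*√5) = (-15 + (6*4 + 6))*(-5*I*√5) = (-15 + (24 + 6))*(-5*I*√5) = (-15 + 30)*(-5*I*√5) = 15*(-5*I*√5) = -75*I*√5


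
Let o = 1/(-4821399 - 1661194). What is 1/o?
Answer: -6482593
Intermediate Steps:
o = -1/6482593 (o = 1/(-6482593) = -1/6482593 ≈ -1.5426e-7)
1/o = 1/(-1/6482593) = -6482593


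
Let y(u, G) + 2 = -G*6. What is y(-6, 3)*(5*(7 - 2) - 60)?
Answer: 700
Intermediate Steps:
y(u, G) = -2 - 6*G (y(u, G) = -2 - G*6 = -2 - 6*G)
y(-6, 3)*(5*(7 - 2) - 60) = (-2 - 6*3)*(5*(7 - 2) - 60) = (-2 - 18)*(5*5 - 60) = -20*(25 - 60) = -20*(-35) = 700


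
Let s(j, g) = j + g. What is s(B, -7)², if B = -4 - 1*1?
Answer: 144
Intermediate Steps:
B = -5 (B = -4 - 1 = -5)
s(j, g) = g + j
s(B, -7)² = (-7 - 5)² = (-12)² = 144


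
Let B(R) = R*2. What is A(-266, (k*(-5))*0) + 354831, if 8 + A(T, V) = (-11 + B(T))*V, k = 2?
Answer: 354823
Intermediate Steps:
B(R) = 2*R
A(T, V) = -8 + V*(-11 + 2*T) (A(T, V) = -8 + (-11 + 2*T)*V = -8 + V*(-11 + 2*T))
A(-266, (k*(-5))*0) + 354831 = (-8 - 11*2*(-5)*0 + 2*(-266)*((2*(-5))*0)) + 354831 = (-8 - (-110)*0 + 2*(-266)*(-10*0)) + 354831 = (-8 - 11*0 + 2*(-266)*0) + 354831 = (-8 + 0 + 0) + 354831 = -8 + 354831 = 354823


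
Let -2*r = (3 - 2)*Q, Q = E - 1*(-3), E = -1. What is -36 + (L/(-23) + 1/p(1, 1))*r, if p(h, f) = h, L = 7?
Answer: -844/23 ≈ -36.696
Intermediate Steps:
Q = 2 (Q = -1 - 1*(-3) = -1 + 3 = 2)
r = -1 (r = -(3 - 2)*2/2 = -2/2 = -½*2 = -1)
-36 + (L/(-23) + 1/p(1, 1))*r = -36 + (7/(-23) + 1/1)*(-1) = -36 + (7*(-1/23) + 1*1)*(-1) = -36 + (-7/23 + 1)*(-1) = -36 + (16/23)*(-1) = -36 - 16/23 = -844/23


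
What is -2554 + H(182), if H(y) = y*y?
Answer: 30570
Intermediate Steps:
H(y) = y²
-2554 + H(182) = -2554 + 182² = -2554 + 33124 = 30570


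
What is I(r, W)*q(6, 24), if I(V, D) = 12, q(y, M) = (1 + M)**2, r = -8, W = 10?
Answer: 7500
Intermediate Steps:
I(r, W)*q(6, 24) = 12*(1 + 24)**2 = 12*25**2 = 12*625 = 7500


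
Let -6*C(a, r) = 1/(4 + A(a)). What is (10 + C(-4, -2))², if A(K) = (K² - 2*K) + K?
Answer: 2070721/20736 ≈ 99.861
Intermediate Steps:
A(K) = K² - K
C(a, r) = -1/(6*(4 + a*(-1 + a)))
(10 + C(-4, -2))² = (10 - 1/(24 + 6*(-4)*(-1 - 4)))² = (10 - 1/(24 + 6*(-4)*(-5)))² = (10 - 1/(24 + 120))² = (10 - 1/144)² = (1439/144)² = 2070721/20736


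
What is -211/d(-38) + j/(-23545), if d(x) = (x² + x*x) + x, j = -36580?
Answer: 19857001/13420650 ≈ 1.4796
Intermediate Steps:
d(x) = x + 2*x² (d(x) = (x² + x²) + x = 2*x² + x = x + 2*x²)
-211/d(-38) + j/(-23545) = -211*(-1/(38*(1 + 2*(-38)))) - 36580/(-23545) = -211*(-1/(38*(1 - 76))) - 36580*(-1/23545) = -211/((-38*(-75))) + 7316/4709 = -211/2850 + 7316/4709 = 19857001/13420650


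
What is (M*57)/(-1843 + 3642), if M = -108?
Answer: -6156/1799 ≈ -3.4219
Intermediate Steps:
(M*57)/(-1843 + 3642) = (-108*57)/(-1843 + 3642) = -6156/1799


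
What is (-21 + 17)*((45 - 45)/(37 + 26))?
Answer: 0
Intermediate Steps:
(-21 + 17)*((45 - 45)/(37 + 26)) = -0/63 = -4*0 = 0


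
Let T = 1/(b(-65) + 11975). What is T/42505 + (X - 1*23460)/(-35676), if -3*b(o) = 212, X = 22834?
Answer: 475128126859/27077746237470 ≈ 0.017547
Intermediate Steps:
b(o) = -212/3 (b(o) = -⅓*212 = -212/3)
T = 3/35713 (T = 1/(-212/3 + 11975) = 1/(35713/3) = 3/35713 ≈ 8.4003e-5)
T/42505 + (X - 1*23460)/(-35676) = (3/35713)/42505 + (22834 - 1*23460)/(-35676) = (3/35713)*(1/42505) + (22834 - 23460)*(-1/35676) = 3/1517981065 - 626*(-1/35676) = 3/1517981065 + 313/17838 = 475128126859/27077746237470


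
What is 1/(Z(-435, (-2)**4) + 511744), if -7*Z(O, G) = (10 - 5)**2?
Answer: 7/3582183 ≈ 1.9541e-6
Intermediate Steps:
Z(O, G) = -25/7 (Z(O, G) = -(10 - 5)**2/7 = -1/7*5**2 = -1/7*25 = -25/7)
1/(Z(-435, (-2)**4) + 511744) = 1/(-25/7 + 511744) = 1/(3582183/7) = 7/3582183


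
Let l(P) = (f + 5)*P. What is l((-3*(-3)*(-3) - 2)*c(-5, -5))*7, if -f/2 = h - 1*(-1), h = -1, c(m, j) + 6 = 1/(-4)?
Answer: 25375/4 ≈ 6343.8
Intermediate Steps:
c(m, j) = -25/4 (c(m, j) = -6 + 1/(-4) = -6 - 1/4 = -25/4)
f = 0 (f = -2*(-1 - 1*(-1)) = -2*(-1 + 1) = -2*0 = 0)
l(P) = 5*P (l(P) = (0 + 5)*P = 5*P)
l((-3*(-3)*(-3) - 2)*c(-5, -5))*7 = (5*((-3*(-3)*(-3) - 2)*(-25/4)))*7 = (5*((9*(-3) - 2)*(-25/4)))*7 = (5*((-27 - 2)*(-25/4)))*7 = (5*(-29*(-25/4)))*7 = (5*(725/4))*7 = (3625/4)*7 = 25375/4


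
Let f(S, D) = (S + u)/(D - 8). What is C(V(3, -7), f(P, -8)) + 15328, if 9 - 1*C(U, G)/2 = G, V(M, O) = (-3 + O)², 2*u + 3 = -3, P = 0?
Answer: 122765/8 ≈ 15346.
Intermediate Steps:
u = -3 (u = -3/2 + (½)*(-3) = -3/2 - 3/2 = -3)
f(S, D) = (-3 + S)/(-8 + D) (f(S, D) = (S - 3)/(D - 8) = (-3 + S)/(-8 + D))
C(U, G) = 18 - 2*G
C(V(3, -7), f(P, -8)) + 15328 = (18 - 2*(-3 + 0)/(-8 - 8)) + 15328 = (18 - 2*(-3)/(-16)) + 15328 = (18 - (-1)*(-3)/8) + 15328 = (18 - 2*3/16) + 15328 = (18 - 3/8) + 15328 = 141/8 + 15328 = 122765/8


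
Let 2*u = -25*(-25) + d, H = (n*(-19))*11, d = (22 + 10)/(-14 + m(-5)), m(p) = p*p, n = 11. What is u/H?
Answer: -6907/50578 ≈ -0.13656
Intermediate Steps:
m(p) = p²
d = 32/11 (d = (22 + 10)/(-14 + (-5)²) = 32/(-14 + 25) = 32/11 ≈ 2.9091)
H = -2299 (H = (11*(-19))*11 = -209*11 = -2299)
u = 6907/22 (u = (-25*(-25) + 32/11)/2 = (625 + 32/11)/2 = (½)*(6907/11) = 6907/22 ≈ 313.95)
u/H = (6907/22)/(-2299) = (6907/22)*(-1/2299) = -6907/50578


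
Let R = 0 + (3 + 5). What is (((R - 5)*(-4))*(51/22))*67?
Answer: -20502/11 ≈ -1863.8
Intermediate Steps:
R = 8 (R = 0 + 8 = 8)
(((R - 5)*(-4))*(51/22))*67 = (((8 - 5)*(-4))*(51/22))*67 = ((3*(-4))*(51*(1/22)))*67 = -12*51/22*67 = -306/11*67 = -20502/11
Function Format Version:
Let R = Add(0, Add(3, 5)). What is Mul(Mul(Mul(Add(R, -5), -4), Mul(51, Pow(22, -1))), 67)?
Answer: Rational(-20502, 11) ≈ -1863.8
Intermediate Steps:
R = 8 (R = Add(0, 8) = 8)
Mul(Mul(Mul(Add(R, -5), -4), Mul(51, Pow(22, -1))), 67) = Mul(Mul(Mul(Add(8, -5), -4), Mul(51, Pow(22, -1))), 67) = Mul(Mul(Mul(3, -4), Mul(51, Rational(1, 22))), 67) = Mul(Mul(-12, Rational(51, 22)), 67) = Mul(Rational(-306, 11), 67) = Rational(-20502, 11)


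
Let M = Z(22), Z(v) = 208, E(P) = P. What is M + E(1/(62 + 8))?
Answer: 14561/70 ≈ 208.01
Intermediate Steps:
M = 208
M + E(1/(62 + 8)) = 208 + 1/(62 + 8) = 208 + 1/70 = 14561/70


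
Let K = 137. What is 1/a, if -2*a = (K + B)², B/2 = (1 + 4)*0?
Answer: -2/18769 ≈ -0.00010656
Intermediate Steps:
B = 0 (B = 2*((1 + 4)*0) = 2*(5*0) = 2*0 = 0)
a = -18769/2 (a = -(137 + 0)²/2 = -½*137² = -½*18769 = -18769/2 ≈ -9384.5)
1/a = 1/(-18769/2) = -2/18769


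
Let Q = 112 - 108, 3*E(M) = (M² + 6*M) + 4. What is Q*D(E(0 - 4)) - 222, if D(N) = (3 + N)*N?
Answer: -2078/9 ≈ -230.89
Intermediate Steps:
E(M) = 4/3 + 2*M + M²/3 (E(M) = ((M² + 6*M) + 4)/3 = (4 + M² + 6*M)/3 = 4/3 + 2*M + M²/3)
Q = 4
D(N) = N*(3 + N)
Q*D(E(0 - 4)) - 222 = 4*((4/3 + 2*(0 - 4) + (0 - 4)²/3)*(3 + (4/3 + 2*(0 - 4) + (0 - 4)²/3))) - 222 = 4*((4/3 + 2*(-4) + (⅓)*(-4)²)*(3 + (4/3 + 2*(-4) + (⅓)*(-4)²))) - 222 = 4*((4/3 - 8 + (⅓)*16)*(3 + (4/3 - 8 + (⅓)*16))) - 222 = 4*((4/3 - 8 + 16/3)*(3 + (4/3 - 8 + 16/3))) - 222 = 4*(-4*(3 - 4/3)/3) - 222 = 4*(-4/3*5/3) - 222 = 4*(-20/9) - 222 = -80/9 - 222 = -2078/9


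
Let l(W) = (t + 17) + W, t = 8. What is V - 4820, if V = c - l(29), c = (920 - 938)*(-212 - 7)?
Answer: -932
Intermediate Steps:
c = 3942 (c = -18*(-219) = 3942)
l(W) = 25 + W (l(W) = (8 + 17) + W = 25 + W)
V = 3888 (V = 3942 - (25 + 29) = 3942 - 1*54 = 3942 - 54 = 3888)
V - 4820 = 3888 - 4820 = -932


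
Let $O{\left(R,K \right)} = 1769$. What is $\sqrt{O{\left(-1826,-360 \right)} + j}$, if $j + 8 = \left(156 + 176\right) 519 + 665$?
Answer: $7 \sqrt{3566} \approx 418.01$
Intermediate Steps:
$j = 172965$ ($j = -8 + \left(\left(156 + 176\right) 519 + 665\right) = -8 + \left(332 \cdot 519 + 665\right) = -8 + \left(172308 + 665\right) = -8 + 172973 = 172965$)
$\sqrt{O{\left(-1826,-360 \right)} + j} = \sqrt{1769 + 172965} = \sqrt{174734} = 7 \sqrt{3566}$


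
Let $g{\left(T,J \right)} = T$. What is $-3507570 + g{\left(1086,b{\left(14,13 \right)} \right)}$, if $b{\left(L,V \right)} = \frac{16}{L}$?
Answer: $-3506484$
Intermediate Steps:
$-3507570 + g{\left(1086,b{\left(14,13 \right)} \right)} = -3507570 + 1086 = -3506484$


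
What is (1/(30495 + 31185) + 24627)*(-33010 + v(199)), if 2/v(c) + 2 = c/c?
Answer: -4178750736111/5140 ≈ -8.1299e+8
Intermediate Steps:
v(c) = -2 (v(c) = 2/(-2 + c/c) = 2/(-2 + 1) = 2/(-1) = 2*(-1) = -2)
(1/(30495 + 31185) + 24627)*(-33010 + v(199)) = (1/(30495 + 31185) + 24627)*(-33010 - 2) = (1/61680 + 24627)*(-33012) = (1518993361/61680)*(-33012) = -4178750736111/5140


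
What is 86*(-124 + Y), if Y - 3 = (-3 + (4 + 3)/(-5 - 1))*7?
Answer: -38743/3 ≈ -12914.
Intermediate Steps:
Y = -157/6 (Y = 3 + (-3 + (4 + 3)/(-5 - 1))*7 = 3 + (-3 + 7/(-6))*7 = 3 + (-3 + 7*(-⅙))*7 = 3 + (-3 - 7/6)*7 = 3 - 25/6*7 = 3 - 175/6 = -157/6 ≈ -26.167)
86*(-124 + Y) = 86*(-124 - 157/6) = 86*(-901/6) = -38743/3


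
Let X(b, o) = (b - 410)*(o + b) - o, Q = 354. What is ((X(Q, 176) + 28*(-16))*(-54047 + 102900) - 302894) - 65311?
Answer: -1480809517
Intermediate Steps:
X(b, o) = -o + (-410 + b)*(b + o) (X(b, o) = (-410 + b)*(b + o) - o = -o + (-410 + b)*(b + o))
((X(Q, 176) + 28*(-16))*(-54047 + 102900) - 302894) - 65311 = (((354² - 411*176 - 410*354 + 354*176) + 28*(-16))*(-54047 + 102900) - 302894) - 65311 = (((125316 - 72336 - 145140 + 62304) - 448)*48853 - 302894) - 65311 = ((-29856 - 448)*48853 - 302894) - 65311 = (-30304*48853 - 302894) - 65311 = (-1480441312 - 302894) - 65311 = -1480744206 - 65311 = -1480809517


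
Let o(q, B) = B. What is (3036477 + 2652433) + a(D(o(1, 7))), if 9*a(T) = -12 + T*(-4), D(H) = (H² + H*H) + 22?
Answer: 17066566/3 ≈ 5.6889e+6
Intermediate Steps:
D(H) = 22 + 2*H² (D(H) = (H² + H²) + 22 = 2*H² + 22 = 22 + 2*H²)
a(T) = -4/3 - 4*T/9 (a(T) = (-12 + T*(-4))/9 = (-12 - 4*T)/9 = -4/3 - 4*T/9)
(3036477 + 2652433) + a(D(o(1, 7))) = (3036477 + 2652433) + (-4/3 - 4*(22 + 2*7²)/9) = 5688910 + (-4/3 - 4*(22 + 2*49)/9) = 5688910 + (-4/3 - 4*(22 + 98)/9) = 5688910 + (-4/3 - 4/9*120) = 5688910 + (-4/3 - 160/3) = 5688910 - 164/3 = 17066566/3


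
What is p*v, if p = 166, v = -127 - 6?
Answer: -22078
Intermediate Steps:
v = -133
p*v = 166*(-133) = -22078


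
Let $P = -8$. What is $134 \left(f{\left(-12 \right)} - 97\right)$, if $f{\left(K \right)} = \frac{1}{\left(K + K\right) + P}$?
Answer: $- \frac{208035}{16} \approx -13002.0$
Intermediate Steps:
$f{\left(K \right)} = \frac{1}{-8 + 2 K}$ ($f{\left(K \right)} = \frac{1}{\left(K + K\right) - 8} = \frac{1}{2 K - 8} = \frac{1}{-8 + 2 K}$)
$134 \left(f{\left(-12 \right)} - 97\right) = 134 \left(\frac{1}{2 \left(-4 - 12\right)} - 97\right) = 134 \left(\frac{1}{2 \left(-16\right)} - 97\right) = 134 \left(\frac{1}{2} \left(- \frac{1}{16}\right) - 97\right) = 134 \left(- \frac{1}{32} - 97\right) = 134 \left(- \frac{3105}{32}\right) = - \frac{208035}{16}$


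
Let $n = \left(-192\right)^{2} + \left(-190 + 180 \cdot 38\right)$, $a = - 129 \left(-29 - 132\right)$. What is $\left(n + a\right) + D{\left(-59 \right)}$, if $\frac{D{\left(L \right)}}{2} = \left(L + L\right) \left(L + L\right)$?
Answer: $92131$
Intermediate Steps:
$D{\left(L \right)} = 8 L^{2}$ ($D{\left(L \right)} = 2 \left(L + L\right) \left(L + L\right) = 2 \cdot 2 L 2 L = 2 \cdot 4 L^{2} = 8 L^{2}$)
$a = 20769$ ($a = \left(-129\right) \left(-161\right) = 20769$)
$n = 43514$ ($n = 36864 + \left(-190 + 6840\right) = 36864 + 6650 = 43514$)
$\left(n + a\right) + D{\left(-59 \right)} = \left(43514 + 20769\right) + 8 \left(-59\right)^{2} = 64283 + 8 \cdot 3481 = 64283 + 27848 = 92131$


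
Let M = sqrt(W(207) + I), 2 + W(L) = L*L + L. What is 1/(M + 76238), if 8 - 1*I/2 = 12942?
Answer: 38119/2906107729 - sqrt(17186)/5812215458 ≈ 1.3094e-5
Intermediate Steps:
W(L) = -2 + L + L**2 (W(L) = -2 + (L*L + L) = -2 + (L**2 + L) = -2 + (L + L**2) = -2 + L + L**2)
I = -25868 (I = 16 - 2*12942 = 16 - 25884 = -25868)
M = sqrt(17186) (M = sqrt((-2 + 207 + 207**2) - 25868) = sqrt((-2 + 207 + 42849) - 25868) = sqrt(43054 - 25868) = sqrt(17186) ≈ 131.10)
1/(M + 76238) = 1/(sqrt(17186) + 76238) = 1/(76238 + sqrt(17186))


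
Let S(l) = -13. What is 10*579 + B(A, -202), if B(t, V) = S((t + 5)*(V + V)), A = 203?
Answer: 5777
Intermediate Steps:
B(t, V) = -13
10*579 + B(A, -202) = 10*579 - 13 = 5790 - 13 = 5777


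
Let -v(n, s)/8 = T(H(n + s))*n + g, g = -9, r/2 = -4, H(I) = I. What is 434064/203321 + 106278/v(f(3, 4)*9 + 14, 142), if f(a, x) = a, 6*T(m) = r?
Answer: 32744448753/155337244 ≈ 210.80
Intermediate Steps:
r = -8 (r = 2*(-4) = -8)
T(m) = -4/3 (T(m) = (1/6)*(-8) = -4/3)
v(n, s) = 72 + 32*n/3 (v(n, s) = -8*(-4*n/3 - 9) = -8*(-9 - 4*n/3) = 72 + 32*n/3)
434064/203321 + 106278/v(f(3, 4)*9 + 14, 142) = 434064/203321 + 106278/(72 + 32*(3*9 + 14)/3) = 434064*(1/203321) + 106278/(72 + 32*(27 + 14)/3) = 434064/203321 + 106278/(72 + (32/3)*41) = 434064/203321 + 106278/(72 + 1312/3) = 434064/203321 + 106278/(1528/3) = 434064/203321 + 106278*(3/1528) = 434064/203321 + 159417/764 = 32744448753/155337244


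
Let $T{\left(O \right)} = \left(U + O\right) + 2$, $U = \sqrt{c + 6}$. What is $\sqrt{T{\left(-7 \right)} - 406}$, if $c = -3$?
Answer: $\sqrt{-411 + \sqrt{3}} \approx 20.23 i$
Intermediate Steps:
$U = \sqrt{3}$ ($U = \sqrt{-3 + 6} = \sqrt{3} \approx 1.732$)
$T{\left(O \right)} = 2 + O + \sqrt{3}$ ($T{\left(O \right)} = \left(\sqrt{3} + O\right) + 2 = \left(O + \sqrt{3}\right) + 2 = 2 + O + \sqrt{3}$)
$\sqrt{T{\left(-7 \right)} - 406} = \sqrt{\left(2 - 7 + \sqrt{3}\right) - 406} = \sqrt{\left(-5 + \sqrt{3}\right) - 406} = \sqrt{-411 + \sqrt{3}}$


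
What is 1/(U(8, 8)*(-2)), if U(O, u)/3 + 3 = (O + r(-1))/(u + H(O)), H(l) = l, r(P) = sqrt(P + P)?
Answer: 160/2403 + 4*I*sqrt(2)/2403 ≈ 0.066583 + 0.0023541*I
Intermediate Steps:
r(P) = sqrt(2)*sqrt(P) (r(P) = sqrt(2*P) = sqrt(2)*sqrt(P))
U(O, u) = -9 + 3*(O + I*sqrt(2))/(O + u) (U(O, u) = -9 + 3*((O + sqrt(2)*sqrt(-1))/(u + O)) = -9 + 3*((O + sqrt(2)*I)/(O + u)) = -9 + 3*((O + I*sqrt(2))/(O + u)) = -9 + 3*(O + I*sqrt(2))/(O + u))
1/(U(8, 8)*(-2)) = 1/((3*(-3*8 - 2*8 + I*sqrt(2))/(8 + 8))*(-2)) = 1/((3*(-24 - 16 + I*sqrt(2))/16)*(-2)) = 1/((3*(1/16)*(-40 + I*sqrt(2)))*(-2)) = 1/((-15/2 + 3*I*sqrt(2)/16)*(-2)) = 1/(15 - 3*I*sqrt(2)/8)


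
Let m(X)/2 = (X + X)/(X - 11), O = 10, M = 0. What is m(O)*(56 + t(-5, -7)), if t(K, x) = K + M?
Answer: -2040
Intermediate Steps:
t(K, x) = K (t(K, x) = K + 0 = K)
m(X) = 4*X/(-11 + X) (m(X) = 2*((X + X)/(X - 11)) = 2*((2*X)/(-11 + X)) = 2*(2*X/(-11 + X)) = 4*X/(-11 + X))
m(O)*(56 + t(-5, -7)) = (4*10/(-11 + 10))*(56 - 5) = (4*10/(-1))*51 = (4*10*(-1))*51 = -40*51 = -2040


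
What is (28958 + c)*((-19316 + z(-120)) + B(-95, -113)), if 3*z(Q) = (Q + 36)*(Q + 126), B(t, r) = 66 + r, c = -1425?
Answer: -537747023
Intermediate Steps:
z(Q) = (36 + Q)*(126 + Q)/3 (z(Q) = ((Q + 36)*(Q + 126))/3 = ((36 + Q)*(126 + Q))/3 = (36 + Q)*(126 + Q)/3)
(28958 + c)*((-19316 + z(-120)) + B(-95, -113)) = (28958 - 1425)*((-19316 + (1512 + 54*(-120) + (⅓)*(-120)²)) + (66 - 113)) = 27533*((-19316 + (1512 - 6480 + (⅓)*14400)) - 47) = 27533*((-19316 + (1512 - 6480 + 4800)) - 47) = 27533*((-19316 - 168) - 47) = 27533*(-19484 - 47) = 27533*(-19531) = -537747023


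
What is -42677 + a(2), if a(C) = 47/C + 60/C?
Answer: -85247/2 ≈ -42624.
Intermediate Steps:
a(C) = 107/C
-42677 + a(2) = -42677 + 107/2 = -85247/2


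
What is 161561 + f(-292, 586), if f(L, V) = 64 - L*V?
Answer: 332737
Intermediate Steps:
f(L, V) = 64 - L*V
161561 + f(-292, 586) = 161561 + (64 - 1*(-292)*586) = 161561 + (64 + 171112) = 161561 + 171176 = 332737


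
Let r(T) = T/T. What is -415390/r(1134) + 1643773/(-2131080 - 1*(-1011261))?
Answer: -465163258183/1119819 ≈ -4.1539e+5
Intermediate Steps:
r(T) = 1
-415390/r(1134) + 1643773/(-2131080 - 1*(-1011261)) = -415390/1 + 1643773/(-2131080 - 1*(-1011261)) = -415390*1 + 1643773/(-2131080 + 1011261) = -415390 + 1643773/(-1119819) = -415390 + 1643773*(-1/1119819) = -415390 - 1643773/1119819 = -465163258183/1119819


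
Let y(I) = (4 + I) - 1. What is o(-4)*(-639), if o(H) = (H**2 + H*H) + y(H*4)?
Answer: -12141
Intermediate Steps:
y(I) = 3 + I
o(H) = 3 + 2*H**2 + 4*H (o(H) = (H**2 + H*H) + (3 + H*4) = (H**2 + H**2) + (3 + 4*H) = 2*H**2 + (3 + 4*H) = 3 + 2*H**2 + 4*H)
o(-4)*(-639) = (3 + 2*(-4)**2 + 4*(-4))*(-639) = (3 + 2*16 - 16)*(-639) = (3 + 32 - 16)*(-639) = 19*(-639) = -12141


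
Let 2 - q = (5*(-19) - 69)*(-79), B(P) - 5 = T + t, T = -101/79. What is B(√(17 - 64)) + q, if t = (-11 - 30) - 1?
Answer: -1026390/79 ≈ -12992.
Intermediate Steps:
t = -42 (t = -41 - 1 = -42)
T = -101/79 (T = -101*1/79 = -101/79 ≈ -1.2785)
B(P) = -3024/79 (B(P) = 5 + (-101/79 - 42) = 5 - 3419/79 = -3024/79)
q = -12954 (q = 2 - (5*(-19) - 69)*(-79) = 2 - (-95 - 69)*(-79) = 2 - (-164)*(-79) = 2 - 1*12956 = 2 - 12956 = -12954)
B(√(17 - 64)) + q = -3024/79 - 12954 = -1026390/79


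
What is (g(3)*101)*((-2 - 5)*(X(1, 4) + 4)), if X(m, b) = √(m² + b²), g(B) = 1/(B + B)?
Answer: -1414/3 - 707*√17/6 ≈ -957.17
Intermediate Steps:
g(B) = 1/(2*B)
X(m, b) = √(b² + m²)
(g(3)*101)*((-2 - 5)*(X(1, 4) + 4)) = (((½)/3)*101)*((-2 - 5)*(√(4² + 1²) + 4)) = (((½)*(⅓))*101)*(-7*(√(16 + 1) + 4)) = ((⅙)*101)*(-7*(√17 + 4)) = 101*(-7*(4 + √17))/6 = 101*(-28 - 7*√17)/6 = -1414/3 - 707*√17/6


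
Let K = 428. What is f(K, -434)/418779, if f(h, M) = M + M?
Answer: -28/13509 ≈ -0.0020727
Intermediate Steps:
f(h, M) = 2*M
f(K, -434)/418779 = (2*(-434))/418779 = -868*1/418779 = -28/13509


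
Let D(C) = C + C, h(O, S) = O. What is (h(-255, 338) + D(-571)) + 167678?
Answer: 166281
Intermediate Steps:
D(C) = 2*C
(h(-255, 338) + D(-571)) + 167678 = (-255 + 2*(-571)) + 167678 = (-255 - 1142) + 167678 = -1397 + 167678 = 166281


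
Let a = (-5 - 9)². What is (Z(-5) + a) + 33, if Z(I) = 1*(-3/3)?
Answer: 228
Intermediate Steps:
Z(I) = -1 (Z(I) = 1*(-3*⅓) = 1*(-1) = -1)
a = 196 (a = (-14)² = 196)
(Z(-5) + a) + 33 = (-1 + 196) + 33 = 195 + 33 = 228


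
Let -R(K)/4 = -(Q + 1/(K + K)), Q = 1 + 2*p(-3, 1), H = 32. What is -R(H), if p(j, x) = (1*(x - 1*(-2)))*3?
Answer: -1217/16 ≈ -76.063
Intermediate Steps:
p(j, x) = 6 + 3*x (p(j, x) = (1*(x + 2))*3 = (1*(2 + x))*3 = (2 + x)*3 = 6 + 3*x)
Q = 19 (Q = 1 + 2*(6 + 3*1) = 1 + 2*(6 + 3) = 1 + 2*9 = 1 + 18 = 19)
R(K) = 76 + 2/K (R(K) = -(-4)*(19 + 1/(K + K)) = -(-4)*(19 + 1/(2*K)) = -4*(-19 - 1/(2*K)) = 76 + 2/K)
-R(H) = -(76 + 2/32) = -(76 + 2*(1/32)) = -(76 + 1/16) = -1*1217/16 = -1217/16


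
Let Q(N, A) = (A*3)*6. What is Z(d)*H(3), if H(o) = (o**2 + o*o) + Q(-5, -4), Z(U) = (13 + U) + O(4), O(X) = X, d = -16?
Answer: -54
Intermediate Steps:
Z(U) = 17 + U (Z(U) = (13 + U) + 4 = 17 + U)
Q(N, A) = 18*A (Q(N, A) = (3*A)*6 = 18*A)
H(o) = -72 + 2*o**2 (H(o) = (o**2 + o*o) + 18*(-4) = (o**2 + o**2) - 72 = 2*o**2 - 72 = -72 + 2*o**2)
Z(d)*H(3) = (17 - 16)*(-72 + 2*3**2) = 1*(-72 + 2*9) = 1*(-72 + 18) = 1*(-54) = -54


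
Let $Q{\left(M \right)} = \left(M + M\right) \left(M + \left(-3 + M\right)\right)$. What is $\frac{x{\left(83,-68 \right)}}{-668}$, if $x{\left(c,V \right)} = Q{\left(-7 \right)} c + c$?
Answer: $- \frac{19837}{668} \approx -29.696$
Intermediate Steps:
$Q{\left(M \right)} = 2 M \left(-3 + 2 M\right)$
$x{\left(c,V \right)} = 239 c$ ($x{\left(c,V \right)} = 2 \left(-7\right) \left(-3 + 2 \left(-7\right)\right) c + c = 2 \left(-7\right) \left(-3 - 14\right) c + c = 2 \left(-7\right) \left(-17\right) c + c = 238 c + c = 239 c$)
$\frac{x{\left(83,-68 \right)}}{-668} = \frac{239 \cdot 83}{-668} = 19837 \left(- \frac{1}{668}\right) = - \frac{19837}{668}$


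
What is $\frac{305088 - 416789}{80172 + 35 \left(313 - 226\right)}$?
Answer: $- \frac{111701}{83217} \approx -1.3423$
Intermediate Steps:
$\frac{305088 - 416789}{80172 + 35 \left(313 - 226\right)} = - \frac{111701}{80172 + 35 \cdot 87} = - \frac{111701}{80172 + 3045} = - \frac{111701}{83217}$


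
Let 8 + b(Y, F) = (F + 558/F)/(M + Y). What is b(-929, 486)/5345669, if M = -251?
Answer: -14107/8963842860 ≈ -1.5738e-6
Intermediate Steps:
b(Y, F) = -8 + (F + 558/F)/(-251 + Y)
b(-929, 486)/5345669 = ((558 + 486² + 2008*486 - 8*486*(-929))/(486*(-251 - 929)))/5345669 = ((1/486)*(558 + 236196 + 975888 + 3611952)/(-1180))*(1/5345669) = ((1/486)*(-1/1180)*4824594)*(1/5345669) = -268033/31860*1/5345669 = -14107/8963842860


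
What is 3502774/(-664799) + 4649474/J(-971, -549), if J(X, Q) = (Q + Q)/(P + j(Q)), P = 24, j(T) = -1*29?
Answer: 7725491141389/364974651 ≈ 21167.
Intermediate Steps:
j(T) = -29
J(X, Q) = -2*Q/5 (J(X, Q) = (Q + Q)/(24 - 29) = (2*Q)/(-5) = (2*Q)*(-⅕) = -2*Q/5)
3502774/(-664799) + 4649474/J(-971, -549) = 3502774/(-664799) + 4649474/((-⅖*(-549))) = 3502774*(-1/664799) + 4649474/(1098/5) = -3502774/664799 + 4649474*(5/1098) = -3502774/664799 + 11623685/549 = 7725491141389/364974651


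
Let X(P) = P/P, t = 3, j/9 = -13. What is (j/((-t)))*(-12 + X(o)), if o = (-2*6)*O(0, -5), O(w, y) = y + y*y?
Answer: -429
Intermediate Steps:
j = -117 (j = 9*(-13) = -117)
O(w, y) = y + y²
o = -240 (o = (-2*6)*(-5*(1 - 5)) = -(-60)*(-4) = -12*20 = -240)
X(P) = 1
(j/((-t)))*(-12 + X(o)) = (-117/((-1*3)))*(-12 + 1) = -117/(-3)*(-11) = -117*(-⅓)*(-11) = 39*(-11) = -429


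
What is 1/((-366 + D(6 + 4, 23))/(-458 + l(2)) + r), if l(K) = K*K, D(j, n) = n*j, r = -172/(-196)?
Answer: 11123/13093 ≈ 0.84954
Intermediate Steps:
r = 43/49 (r = -172*(-1/196) = 43/49 ≈ 0.87755)
D(j, n) = j*n
l(K) = K²
1/((-366 + D(6 + 4, 23))/(-458 + l(2)) + r) = 1/((-366 + (6 + 4)*23)/(-458 + 2²) + 43/49) = 1/((-366 + 10*23)/(-458 + 4) + 43/49) = 1/((-366 + 230)/(-454) + 43/49) = 1/(-136*(-1/454) + 43/49) = 1/(68/227 + 43/49) = 1/(13093/11123) = 11123/13093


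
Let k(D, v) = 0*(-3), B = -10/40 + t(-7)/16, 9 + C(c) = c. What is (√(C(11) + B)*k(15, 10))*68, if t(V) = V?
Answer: 0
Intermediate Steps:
C(c) = -9 + c
B = -11/16 (B = -10/40 - 7/16 = -10*1/40 - 7*1/16 = -¼ - 7/16 = -11/16 ≈ -0.68750)
k(D, v) = 0
(√(C(11) + B)*k(15, 10))*68 = (√((-9 + 11) - 11/16)*0)*68 = (√(2 - 11/16)*0)*68 = (√(21/16)*0)*68 = ((√21/4)*0)*68 = 0*68 = 0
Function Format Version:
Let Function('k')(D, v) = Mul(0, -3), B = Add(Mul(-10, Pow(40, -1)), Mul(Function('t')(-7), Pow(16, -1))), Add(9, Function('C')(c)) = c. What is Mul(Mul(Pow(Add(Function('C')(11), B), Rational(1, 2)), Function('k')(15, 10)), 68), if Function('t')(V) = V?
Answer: 0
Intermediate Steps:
Function('C')(c) = Add(-9, c)
B = Rational(-11, 16) (B = Add(Mul(-10, Pow(40, -1)), Mul(-7, Pow(16, -1))) = Add(Mul(-10, Rational(1, 40)), Mul(-7, Rational(1, 16))) = Add(Rational(-1, 4), Rational(-7, 16)) = Rational(-11, 16) ≈ -0.68750)
Function('k')(D, v) = 0
Mul(Mul(Pow(Add(Function('C')(11), B), Rational(1, 2)), Function('k')(15, 10)), 68) = Mul(Mul(Pow(Add(Add(-9, 11), Rational(-11, 16)), Rational(1, 2)), 0), 68) = Mul(Mul(Pow(Add(2, Rational(-11, 16)), Rational(1, 2)), 0), 68) = Mul(Mul(Pow(Rational(21, 16), Rational(1, 2)), 0), 68) = Mul(Mul(Mul(Rational(1, 4), Pow(21, Rational(1, 2))), 0), 68) = Mul(0, 68) = 0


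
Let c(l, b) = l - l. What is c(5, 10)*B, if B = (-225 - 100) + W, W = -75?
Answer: 0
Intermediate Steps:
c(l, b) = 0
B = -400 (B = (-225 - 100) - 75 = -325 - 75 = -400)
c(5, 10)*B = 0*(-400) = 0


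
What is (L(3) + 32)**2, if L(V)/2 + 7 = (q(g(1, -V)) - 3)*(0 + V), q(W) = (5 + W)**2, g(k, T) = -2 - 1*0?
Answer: 2916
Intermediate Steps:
g(k, T) = -2 (g(k, T) = -2 + 0 = -2)
L(V) = -14 + 12*V (L(V) = -14 + 2*(((5 - 2)**2 - 3)*(0 + V)) = -14 + 2*((3**2 - 3)*V) = -14 + 2*((9 - 3)*V) = -14 + 2*(6*V) = -14 + 12*V)
(L(3) + 32)**2 = ((-14 + 12*3) + 32)**2 = ((-14 + 36) + 32)**2 = (22 + 32)**2 = 54**2 = 2916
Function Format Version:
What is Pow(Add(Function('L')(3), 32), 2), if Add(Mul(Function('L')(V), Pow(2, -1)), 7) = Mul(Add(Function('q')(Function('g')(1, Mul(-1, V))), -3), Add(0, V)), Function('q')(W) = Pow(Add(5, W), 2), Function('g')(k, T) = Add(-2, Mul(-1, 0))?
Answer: 2916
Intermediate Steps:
Function('g')(k, T) = -2 (Function('g')(k, T) = Add(-2, 0) = -2)
Function('L')(V) = Add(-14, Mul(12, V)) (Function('L')(V) = Add(-14, Mul(2, Mul(Add(Pow(Add(5, -2), 2), -3), Add(0, V)))) = Add(-14, Mul(2, Mul(Add(Pow(3, 2), -3), V))) = Add(-14, Mul(2, Mul(Add(9, -3), V))) = Add(-14, Mul(2, Mul(6, V))) = Add(-14, Mul(12, V)))
Pow(Add(Function('L')(3), 32), 2) = Pow(Add(Add(-14, Mul(12, 3)), 32), 2) = Pow(Add(Add(-14, 36), 32), 2) = Pow(Add(22, 32), 2) = Pow(54, 2) = 2916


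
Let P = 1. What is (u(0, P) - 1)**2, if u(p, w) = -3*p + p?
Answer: 1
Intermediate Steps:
u(p, w) = -2*p
(u(0, P) - 1)**2 = (-2*0 - 1)**2 = (0 - 1)**2 = (-1)**2 = 1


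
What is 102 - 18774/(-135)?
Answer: 3616/15 ≈ 241.07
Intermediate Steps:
102 - 18774/(-135) = 102 - 18774*(-1)/135 = 102 - 126*(-149/135) = 102 + 2086/15 = 3616/15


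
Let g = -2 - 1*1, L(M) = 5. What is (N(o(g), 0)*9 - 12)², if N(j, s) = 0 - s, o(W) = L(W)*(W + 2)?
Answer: 144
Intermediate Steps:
g = -3 (g = -2 - 1 = -3)
o(W) = 10 + 5*W (o(W) = 5*(W + 2) = 5*(2 + W) = 10 + 5*W)
N(j, s) = -s
(N(o(g), 0)*9 - 12)² = (-1*0*9 - 12)² = (0*9 - 12)² = (0 - 12)² = (-12)² = 144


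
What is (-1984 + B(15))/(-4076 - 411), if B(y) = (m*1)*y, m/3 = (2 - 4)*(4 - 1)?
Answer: 322/641 ≈ 0.50234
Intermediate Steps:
m = -18 (m = 3*((2 - 4)*(4 - 1)) = 3*(-2*3) = 3*(-6) = -18)
B(y) = -18*y (B(y) = (-18*1)*y = -18*y)
(-1984 + B(15))/(-4076 - 411) = (-1984 - 18*15)/(-4076 - 411) = (-1984 - 270)/(-4487) = -2254*(-1/4487) = 322/641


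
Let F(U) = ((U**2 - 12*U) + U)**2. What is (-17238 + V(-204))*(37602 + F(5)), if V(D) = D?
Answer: -671551884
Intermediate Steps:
F(U) = (U**2 - 11*U)**2
(-17238 + V(-204))*(37602 + F(5)) = (-17238 - 204)*(37602 + 5**2*(-11 + 5)**2) = -17442*(37602 + 25*(-6)**2) = -17442*(37602 + 25*36) = -17442*(37602 + 900) = -17442*38502 = -671551884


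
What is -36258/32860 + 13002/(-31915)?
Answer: -158441979/104872690 ≈ -1.5108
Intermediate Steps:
-36258/32860 + 13002/(-31915) = -36258*1/32860 + 13002*(-1/31915) = -18129/16430 - 13002/31915 = -158441979/104872690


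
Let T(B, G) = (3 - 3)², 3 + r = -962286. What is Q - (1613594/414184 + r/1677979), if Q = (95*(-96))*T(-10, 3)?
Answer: -1154506069675/347496027068 ≈ -3.3224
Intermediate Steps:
r = -962289 (r = -3 - 962286 = -962289)
T(B, G) = 0 (T(B, G) = 0² = 0)
Q = 0 (Q = (95*(-96))*0 = -9120*0 = 0)
Q - (1613594/414184 + r/1677979) = 0 - (1613594/414184 - 962289/1677979) = 0 - (1613594*(1/414184) - 962289*1/1677979) = 0 - (806797/207092 - 962289/1677979) = 0 - 1*1154506069675/347496027068 = 0 - 1154506069675/347496027068 = -1154506069675/347496027068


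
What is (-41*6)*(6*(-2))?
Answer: 2952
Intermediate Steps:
(-41*6)*(6*(-2)) = -246*(-12) = 2952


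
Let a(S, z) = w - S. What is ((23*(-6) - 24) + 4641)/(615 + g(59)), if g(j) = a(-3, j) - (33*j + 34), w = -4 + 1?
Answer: -4479/1366 ≈ -3.2789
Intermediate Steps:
w = -3
a(S, z) = -3 - S
g(j) = -34 - 33*j (g(j) = (-3 - 1*(-3)) - (33*j + 34) = (-3 + 3) - (34 + 33*j) = 0 + (-34 - 33*j) = -34 - 33*j)
((23*(-6) - 24) + 4641)/(615 + g(59)) = ((23*(-6) - 24) + 4641)/(615 + (-34 - 33*59)) = ((-138 - 24) + 4641)/(615 + (-34 - 1947)) = (-162 + 4641)/(615 - 1981) = 4479/(-1366) = 4479*(-1/1366) = -4479/1366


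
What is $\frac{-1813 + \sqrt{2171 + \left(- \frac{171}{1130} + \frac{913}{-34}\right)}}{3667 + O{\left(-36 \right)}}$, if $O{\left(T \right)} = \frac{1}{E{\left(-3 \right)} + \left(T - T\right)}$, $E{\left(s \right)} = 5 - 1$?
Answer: $- \frac{7252}{14669} + \frac{4 \sqrt{197796523795}}{140895745} \approx -0.48175$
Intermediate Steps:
$E{\left(s \right)} = 4$
$O{\left(T \right)} = \frac{1}{4}$ ($O{\left(T \right)} = \frac{1}{4 + \left(T - T\right)} = \frac{1}{4 + 0} = \frac{1}{4}$)
$\frac{-1813 + \sqrt{2171 + \left(- \frac{171}{1130} + \frac{913}{-34}\right)}}{3667 + O{\left(-36 \right)}} = \frac{-1813 + \sqrt{2171 + \left(- \frac{171}{1130} + \frac{913}{-34}\right)}}{3667 + \frac{1}{4}} = \frac{-1813 + \sqrt{2171 + \left(\left(-171\right) \frac{1}{1130} + 913 \left(- \frac{1}{34}\right)\right)}}{\frac{14669}{4}} = \left(-1813 + \sqrt{2171 - \frac{259376}{9605}}\right) \frac{4}{14669} = \left(-1813 + \sqrt{\frac{20593079}{9605}}\right) \frac{4}{14669} = \left(-1813 + \frac{\sqrt{197796523795}}{9605}\right) \frac{4}{14669} = - \frac{7252}{14669} + \frac{4 \sqrt{197796523795}}{140895745}$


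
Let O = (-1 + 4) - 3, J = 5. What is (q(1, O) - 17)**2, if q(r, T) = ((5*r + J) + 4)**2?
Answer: 32041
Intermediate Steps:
O = 0 (O = 3 - 3 = 0)
q(r, T) = (9 + 5*r)**2 (q(r, T) = ((5*r + 5) + 4)**2 = ((5 + 5*r) + 4)**2 = (9 + 5*r)**2)
(q(1, O) - 17)**2 = ((9 + 5*1)**2 - 17)**2 = ((9 + 5)**2 - 17)**2 = (14**2 - 17)**2 = (196 - 17)**2 = 179**2 = 32041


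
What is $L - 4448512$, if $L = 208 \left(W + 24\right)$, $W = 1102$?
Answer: $-4214304$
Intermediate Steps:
$L = 234208$ ($L = 208 \left(1102 + 24\right) = 208 \cdot 1126 = 234208$)
$L - 4448512 = 234208 - 4448512 = -4214304$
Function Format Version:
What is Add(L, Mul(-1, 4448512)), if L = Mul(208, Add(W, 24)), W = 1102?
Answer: -4214304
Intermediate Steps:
L = 234208 (L = Mul(208, Add(1102, 24)) = Mul(208, 1126) = 234208)
Add(L, Mul(-1, 4448512)) = Add(234208, Mul(-1, 4448512)) = Add(234208, -4448512) = -4214304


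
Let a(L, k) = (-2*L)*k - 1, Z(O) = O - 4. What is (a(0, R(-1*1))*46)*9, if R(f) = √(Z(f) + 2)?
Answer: -414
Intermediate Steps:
Z(O) = -4 + O
R(f) = √(-2 + f) (R(f) = √((-4 + f) + 2) = √(-2 + f))
a(L, k) = -1 - 2*L*k (a(L, k) = -2*L*k - 1 = -1 - 2*L*k)
(a(0, R(-1*1))*46)*9 = ((-1 - 2*0*√(-2 - 1*1))*46)*9 = ((-1 - 2*0*√(-2 - 1))*46)*9 = ((-1 - 2*0*√(-3))*46)*9 = ((-1 - 2*0*I*√3)*46)*9 = ((-1 + 0)*46)*9 = -1*46*9 = -46*9 = -414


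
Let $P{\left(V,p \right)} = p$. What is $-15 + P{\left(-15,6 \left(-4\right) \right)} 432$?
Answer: $-10383$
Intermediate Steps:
$-15 + P{\left(-15,6 \left(-4\right) \right)} 432 = -15 + 6 \left(-4\right) 432 = -15 - 10368 = -10383$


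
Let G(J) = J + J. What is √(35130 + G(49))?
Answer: 2*√8807 ≈ 187.69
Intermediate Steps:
G(J) = 2*J
√(35130 + G(49)) = √(35130 + 2*49) = √(35130 + 98) = √35228 = 2*√8807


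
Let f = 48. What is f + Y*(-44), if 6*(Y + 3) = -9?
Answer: 246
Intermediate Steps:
Y = -9/2 (Y = -3 + (⅙)*(-9) = -3 - 3/2 = -9/2 ≈ -4.5000)
f + Y*(-44) = 48 - 9/2*(-44) = 48 + 198 = 246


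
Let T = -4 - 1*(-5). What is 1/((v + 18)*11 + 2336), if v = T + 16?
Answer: 1/2721 ≈ 0.00036751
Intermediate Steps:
T = 1 (T = -4 + 5 = 1)
v = 17 (v = 1 + 16 = 17)
1/((v + 18)*11 + 2336) = 1/((17 + 18)*11 + 2336) = 1/(35*11 + 2336) = 1/(385 + 2336) = 1/2721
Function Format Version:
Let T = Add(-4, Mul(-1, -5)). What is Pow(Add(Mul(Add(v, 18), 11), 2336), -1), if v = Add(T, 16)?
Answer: Rational(1, 2721) ≈ 0.00036751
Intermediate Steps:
T = 1 (T = Add(-4, 5) = 1)
v = 17 (v = Add(1, 16) = 17)
Pow(Add(Mul(Add(v, 18), 11), 2336), -1) = Pow(Add(Mul(Add(17, 18), 11), 2336), -1) = Pow(Add(Mul(35, 11), 2336), -1) = Pow(Add(385, 2336), -1) = Pow(2721, -1) = Rational(1, 2721)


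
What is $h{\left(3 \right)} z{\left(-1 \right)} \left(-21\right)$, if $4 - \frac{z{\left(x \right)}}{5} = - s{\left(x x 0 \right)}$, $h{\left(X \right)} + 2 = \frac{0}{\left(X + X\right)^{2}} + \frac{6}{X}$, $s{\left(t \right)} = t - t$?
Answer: $0$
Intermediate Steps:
$s{\left(t \right)} = 0$
$h{\left(X \right)} = -2 + \frac{6}{X}$ ($h{\left(X \right)} = -2 + \left(\frac{0}{\left(X + X\right)^{2}} + \frac{6}{X}\right) = -2 + \left(\frac{0}{\left(2 X\right)^{2}} + \frac{6}{X}\right) = -2 + \left(\frac{0}{4 X^{2}} + \frac{6}{X}\right) = -2 + \left(0 \frac{1}{4 X^{2}} + \frac{6}{X}\right) = -2 + \left(0 + \frac{6}{X}\right) = -2 + \frac{6}{X}$)
$z{\left(x \right)} = 20$ ($z{\left(x \right)} = 20 - 5 \left(\left(-1\right) 0\right) = 20 - 0 = 20 + 0 = 20$)
$h{\left(3 \right)} z{\left(-1 \right)} \left(-21\right) = \left(-2 + \frac{6}{3}\right) 20 \left(-21\right) = \left(-2 + 6 \cdot \frac{1}{3}\right) 20 \left(-21\right) = \left(-2 + 2\right) 20 \left(-21\right) = 0 \cdot 20 \left(-21\right) = 0 \left(-21\right) = 0$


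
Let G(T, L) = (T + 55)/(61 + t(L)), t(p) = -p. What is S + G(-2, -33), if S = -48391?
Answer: -4548701/94 ≈ -48390.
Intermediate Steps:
G(T, L) = (55 + T)/(61 - L) (G(T, L) = (T + 55)/(61 - L) = (55 + T)/(61 - L))
S + G(-2, -33) = -48391 + (-55 - 1*(-2))/(-61 - 33) = -48391 + (-55 + 2)/(-94) = -48391 - 1/94*(-53) = -48391 + 53/94 = -4548701/94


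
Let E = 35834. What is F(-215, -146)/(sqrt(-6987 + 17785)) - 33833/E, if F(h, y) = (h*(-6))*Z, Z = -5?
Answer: -1471/1558 - 3225*sqrt(10798)/5399 ≈ -63.015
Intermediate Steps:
F(h, y) = 30*h (F(h, y) = (h*(-6))*(-5) = -6*h*(-5) = 30*h)
F(-215, -146)/(sqrt(-6987 + 17785)) - 33833/E = (30*(-215))/(sqrt(-6987 + 17785)) - 33833/35834 = -6450*sqrt(10798)/10798 - 33833*1/35834 = -3225*sqrt(10798)/5399 - 1471/1558 = -1471/1558 - 3225*sqrt(10798)/5399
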